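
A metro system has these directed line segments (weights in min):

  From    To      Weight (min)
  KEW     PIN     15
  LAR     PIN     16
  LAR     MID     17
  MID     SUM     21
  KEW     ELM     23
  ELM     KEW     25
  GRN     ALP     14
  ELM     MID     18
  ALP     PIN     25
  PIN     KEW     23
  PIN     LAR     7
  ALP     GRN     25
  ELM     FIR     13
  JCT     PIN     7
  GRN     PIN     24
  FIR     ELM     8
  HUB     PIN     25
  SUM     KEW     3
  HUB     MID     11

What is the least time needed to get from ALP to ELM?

71 min

Running Dijkstra from ALP:
ALP: 0
GRN: 25  (via ALP)
PIN: 25  (via ALP)
LAR: 32  (via PIN)
KEW: 48  (via PIN)
MID: 49  (via LAR)
SUM: 70  (via MID)
ELM: 71  (via KEW)
Shortest route: ALP → PIN → KEW → ELM = 71 min.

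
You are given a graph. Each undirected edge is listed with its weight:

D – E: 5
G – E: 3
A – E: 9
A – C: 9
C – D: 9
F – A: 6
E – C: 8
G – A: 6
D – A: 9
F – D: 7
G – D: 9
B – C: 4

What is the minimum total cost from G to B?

15

Compare a few routes:
G–E–C–B: 3+8+4 = 15
G–A–C–B: 6+9+4 = 19
The minimum is 15 via G–E–C–B.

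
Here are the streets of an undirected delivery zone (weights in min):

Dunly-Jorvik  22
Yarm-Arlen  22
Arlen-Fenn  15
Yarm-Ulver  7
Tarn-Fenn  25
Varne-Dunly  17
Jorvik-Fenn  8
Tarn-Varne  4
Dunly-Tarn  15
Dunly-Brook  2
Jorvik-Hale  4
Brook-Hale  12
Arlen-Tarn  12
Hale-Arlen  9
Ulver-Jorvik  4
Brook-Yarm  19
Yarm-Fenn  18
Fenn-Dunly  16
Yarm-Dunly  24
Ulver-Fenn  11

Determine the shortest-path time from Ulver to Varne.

33 min

Candidate routes:
Ulver - Jorvik - Hale - Arlen - Tarn - Varne: 4+4+9+12+4 = 33
Ulver - Jorvik - Hale - Brook - Dunly - Varne: 4+4+12+2+17 = 39
Ulver - Fenn - Tarn - Varne: 11+25+4 = 40
The minimum is 33 min via Ulver - Jorvik - Hale - Arlen - Tarn - Varne.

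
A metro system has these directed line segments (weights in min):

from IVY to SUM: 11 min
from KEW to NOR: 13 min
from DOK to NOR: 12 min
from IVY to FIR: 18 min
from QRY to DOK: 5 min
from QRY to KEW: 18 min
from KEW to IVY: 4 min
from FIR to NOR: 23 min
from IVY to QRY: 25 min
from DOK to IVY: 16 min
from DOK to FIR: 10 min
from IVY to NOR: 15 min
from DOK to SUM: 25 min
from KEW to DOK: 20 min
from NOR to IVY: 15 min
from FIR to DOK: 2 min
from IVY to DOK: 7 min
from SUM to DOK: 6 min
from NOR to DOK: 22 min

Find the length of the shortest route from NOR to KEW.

Shortest distances from NOR:
NOR: 0
IVY: 15  (via NOR)
DOK: 22  (via NOR)
SUM: 26  (via IVY)
FIR: 32  (via DOK)
QRY: 40  (via IVY)
KEW: 58  (via QRY)
Shortest route: NOR → IVY → QRY → KEW = 58 min.

58 min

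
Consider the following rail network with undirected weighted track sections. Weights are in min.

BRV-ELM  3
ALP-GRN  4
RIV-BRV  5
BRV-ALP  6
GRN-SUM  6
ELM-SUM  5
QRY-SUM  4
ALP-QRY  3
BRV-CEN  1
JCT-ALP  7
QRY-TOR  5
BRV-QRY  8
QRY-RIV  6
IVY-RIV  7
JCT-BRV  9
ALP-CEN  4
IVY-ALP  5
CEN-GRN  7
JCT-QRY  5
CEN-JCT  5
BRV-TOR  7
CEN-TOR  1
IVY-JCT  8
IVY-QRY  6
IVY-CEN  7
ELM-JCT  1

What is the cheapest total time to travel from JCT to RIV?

Enumerating some paths:
JCT → ELM → BRV → RIV: 1+3+5 = 9
JCT → QRY → RIV: 5+6 = 11
JCT → CEN → BRV → RIV: 5+1+5 = 11
The minimum is 9 min via JCT → ELM → BRV → RIV.

9 min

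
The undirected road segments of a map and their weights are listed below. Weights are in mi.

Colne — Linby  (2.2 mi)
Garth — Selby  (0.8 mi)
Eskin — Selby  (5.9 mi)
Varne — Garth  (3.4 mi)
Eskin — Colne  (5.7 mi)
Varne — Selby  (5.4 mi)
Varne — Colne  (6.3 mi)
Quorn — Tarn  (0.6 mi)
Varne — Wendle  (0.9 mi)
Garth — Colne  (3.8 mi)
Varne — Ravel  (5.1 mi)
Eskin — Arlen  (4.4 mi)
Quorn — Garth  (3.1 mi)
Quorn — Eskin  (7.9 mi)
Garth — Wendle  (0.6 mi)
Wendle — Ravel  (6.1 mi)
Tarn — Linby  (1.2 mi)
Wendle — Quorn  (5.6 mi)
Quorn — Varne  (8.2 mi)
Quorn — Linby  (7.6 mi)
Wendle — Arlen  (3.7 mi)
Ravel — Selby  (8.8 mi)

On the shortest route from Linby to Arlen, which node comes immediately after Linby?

Tarn

Compare a few routes:
Linby - Colne - Garth - Wendle - Arlen: 2.2+3.8+0.6+3.7 = 10.3
Linby - Tarn - Quorn - Garth - Wendle - Arlen: 1.2+0.6+3.1+0.6+3.7 = 9.2
Linby - Tarn - Quorn - Wendle - Arlen: 1.2+0.6+5.6+3.7 = 11.1
Cheapest is Linby - Tarn - Quorn - Garth - Wendle - Arlen at 9.2 mi.
So from Linby the first move is to Tarn.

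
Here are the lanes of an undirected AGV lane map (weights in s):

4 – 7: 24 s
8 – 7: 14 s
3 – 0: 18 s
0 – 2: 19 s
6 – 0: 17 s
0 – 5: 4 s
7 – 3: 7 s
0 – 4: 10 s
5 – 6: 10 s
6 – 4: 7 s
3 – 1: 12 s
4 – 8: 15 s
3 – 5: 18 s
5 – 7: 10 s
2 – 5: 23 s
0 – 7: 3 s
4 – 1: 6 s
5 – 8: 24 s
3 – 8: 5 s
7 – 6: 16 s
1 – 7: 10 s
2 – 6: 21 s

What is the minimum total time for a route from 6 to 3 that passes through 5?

Shortest 6→5: 6–5 = 10
Best 5 to 3: 5–0–7–3 costing 14
Total via 5: 10 + 14 = 24 s.

24 s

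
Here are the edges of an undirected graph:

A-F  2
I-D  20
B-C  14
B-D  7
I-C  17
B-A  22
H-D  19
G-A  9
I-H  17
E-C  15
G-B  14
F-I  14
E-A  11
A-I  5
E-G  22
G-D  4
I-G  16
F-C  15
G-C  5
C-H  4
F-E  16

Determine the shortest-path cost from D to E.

24

Enumerating some paths:
D - G - C - E: 4+5+15 = 24
D - G - E: 4+22 = 26
Cheapest is D - G - C - E at 24.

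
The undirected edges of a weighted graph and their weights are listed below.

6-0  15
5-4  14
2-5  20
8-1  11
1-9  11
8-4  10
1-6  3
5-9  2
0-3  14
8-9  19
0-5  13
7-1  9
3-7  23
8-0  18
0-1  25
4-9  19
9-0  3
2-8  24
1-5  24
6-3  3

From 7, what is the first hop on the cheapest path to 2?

Enumerating some paths:
7 - 1 - 9 - 5 - 2: 9+11+2+20 = 42
7 - 1 - 5 - 2: 9+24+20 = 53
7 - 1 - 6 - 0 - 9 - 5 - 2: 9+3+15+3+2+20 = 52
7 - 1 - 8 - 2: 9+11+24 = 44
Cheapest is 7 - 1 - 9 - 5 - 2 at 42.
So from 7 the first move is to 1.

1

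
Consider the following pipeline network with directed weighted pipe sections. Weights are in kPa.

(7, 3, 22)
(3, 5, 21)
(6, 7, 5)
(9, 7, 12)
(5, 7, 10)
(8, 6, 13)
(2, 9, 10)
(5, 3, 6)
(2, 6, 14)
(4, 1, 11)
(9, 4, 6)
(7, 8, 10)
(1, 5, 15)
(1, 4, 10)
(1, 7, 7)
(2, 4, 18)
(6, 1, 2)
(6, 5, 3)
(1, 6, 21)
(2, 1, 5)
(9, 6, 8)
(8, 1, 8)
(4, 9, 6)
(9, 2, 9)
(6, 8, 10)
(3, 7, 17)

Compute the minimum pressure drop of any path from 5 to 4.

Shortest distances from 5:
5: 0
3: 6  (via 5)
7: 10  (via 5)
8: 20  (via 7)
1: 28  (via 8)
6: 33  (via 8)
4: 38  (via 1)
Shortest route: 5 → 7 → 8 → 1 → 4 = 38 kPa.

38 kPa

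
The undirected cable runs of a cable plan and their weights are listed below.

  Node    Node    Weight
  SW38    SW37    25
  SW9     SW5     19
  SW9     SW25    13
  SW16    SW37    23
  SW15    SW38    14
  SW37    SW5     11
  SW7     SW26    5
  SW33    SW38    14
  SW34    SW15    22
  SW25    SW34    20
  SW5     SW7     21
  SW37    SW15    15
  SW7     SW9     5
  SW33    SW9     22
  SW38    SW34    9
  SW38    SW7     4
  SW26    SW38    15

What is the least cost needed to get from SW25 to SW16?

66

Compare a few routes:
SW25 → SW9 → SW7 → SW38 → SW37 → SW16: 13+5+4+25+23 = 70
SW25 → SW9 → SW5 → SW37 → SW16: 13+19+11+23 = 66
SW25 → SW9 → SW7 → SW5 → SW37 → SW16: 13+5+21+11+23 = 73
The minimum is 66 via SW25 → SW9 → SW5 → SW37 → SW16.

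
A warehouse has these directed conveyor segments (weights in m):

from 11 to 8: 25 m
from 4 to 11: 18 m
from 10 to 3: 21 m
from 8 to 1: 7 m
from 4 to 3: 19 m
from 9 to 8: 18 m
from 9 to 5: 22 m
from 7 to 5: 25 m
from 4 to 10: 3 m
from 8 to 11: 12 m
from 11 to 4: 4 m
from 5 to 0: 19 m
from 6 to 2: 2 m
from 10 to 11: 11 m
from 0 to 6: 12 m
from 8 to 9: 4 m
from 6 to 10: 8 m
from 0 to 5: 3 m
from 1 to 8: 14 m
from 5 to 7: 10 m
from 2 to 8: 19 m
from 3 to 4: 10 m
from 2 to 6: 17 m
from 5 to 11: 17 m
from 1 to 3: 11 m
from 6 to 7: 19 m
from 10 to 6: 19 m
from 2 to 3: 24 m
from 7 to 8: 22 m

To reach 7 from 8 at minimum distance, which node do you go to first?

9

Candidate routes:
8 → 9 → 5 → 7: 4+22+10 = 36
8 → 11 → 4 → 10 → 6 → 7: 12+4+3+19+19 = 57
Cheapest is 8 → 9 → 5 → 7 at 36 m.
So from 8 the first move is to 9.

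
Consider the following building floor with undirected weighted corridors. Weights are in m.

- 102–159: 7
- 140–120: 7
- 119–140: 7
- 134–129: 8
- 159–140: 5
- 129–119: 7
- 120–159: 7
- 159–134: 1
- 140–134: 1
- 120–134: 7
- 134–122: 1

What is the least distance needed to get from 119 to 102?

16 m

Enumerating some paths:
119 → 140 → 134 → 159 → 102: 7+1+1+7 = 16
119 → 140 → 159 → 102: 7+5+7 = 19
The minimum is 16 m via 119 → 140 → 134 → 159 → 102.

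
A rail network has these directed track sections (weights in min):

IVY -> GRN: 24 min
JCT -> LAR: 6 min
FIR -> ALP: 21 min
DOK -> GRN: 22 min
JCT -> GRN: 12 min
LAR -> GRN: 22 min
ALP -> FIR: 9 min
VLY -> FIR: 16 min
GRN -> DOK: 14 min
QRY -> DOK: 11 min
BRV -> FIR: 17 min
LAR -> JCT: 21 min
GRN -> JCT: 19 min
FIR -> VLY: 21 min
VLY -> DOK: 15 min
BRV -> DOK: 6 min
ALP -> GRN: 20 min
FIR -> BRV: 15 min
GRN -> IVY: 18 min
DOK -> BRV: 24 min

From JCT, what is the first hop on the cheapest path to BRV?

Candidate routes:
JCT - LAR - GRN - DOK - BRV: 6+22+14+24 = 66
JCT - GRN - DOK - BRV: 12+14+24 = 50
Cheapest is JCT - GRN - DOK - BRV at 50 min.
So from JCT the first move is to GRN.

GRN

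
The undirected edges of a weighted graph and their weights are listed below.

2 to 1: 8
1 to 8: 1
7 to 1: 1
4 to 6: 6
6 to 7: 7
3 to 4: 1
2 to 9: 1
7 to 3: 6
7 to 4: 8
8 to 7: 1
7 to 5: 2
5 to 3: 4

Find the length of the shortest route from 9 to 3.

Shortest distances from 9:
9: 0
2: 1  (via 9)
1: 9  (via 2)
7: 10  (via 1)
8: 10  (via 1)
5: 12  (via 7)
3: 16  (via 7)
Shortest route: 9–2–1–7–3 = 16.

16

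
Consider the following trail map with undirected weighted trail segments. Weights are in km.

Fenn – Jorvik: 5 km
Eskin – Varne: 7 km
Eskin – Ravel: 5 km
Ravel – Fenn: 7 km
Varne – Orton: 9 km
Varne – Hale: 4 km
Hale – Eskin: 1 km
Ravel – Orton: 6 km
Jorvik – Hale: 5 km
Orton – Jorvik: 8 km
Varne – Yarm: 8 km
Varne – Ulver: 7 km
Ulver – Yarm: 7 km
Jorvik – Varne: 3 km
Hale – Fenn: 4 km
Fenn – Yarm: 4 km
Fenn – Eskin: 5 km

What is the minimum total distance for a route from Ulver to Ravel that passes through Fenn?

Shortest Ulver→Fenn: Ulver → Yarm → Fenn = 11
Best Fenn to Ravel: Fenn → Ravel costing 7
Total via Fenn: 11 + 7 = 18 km.

18 km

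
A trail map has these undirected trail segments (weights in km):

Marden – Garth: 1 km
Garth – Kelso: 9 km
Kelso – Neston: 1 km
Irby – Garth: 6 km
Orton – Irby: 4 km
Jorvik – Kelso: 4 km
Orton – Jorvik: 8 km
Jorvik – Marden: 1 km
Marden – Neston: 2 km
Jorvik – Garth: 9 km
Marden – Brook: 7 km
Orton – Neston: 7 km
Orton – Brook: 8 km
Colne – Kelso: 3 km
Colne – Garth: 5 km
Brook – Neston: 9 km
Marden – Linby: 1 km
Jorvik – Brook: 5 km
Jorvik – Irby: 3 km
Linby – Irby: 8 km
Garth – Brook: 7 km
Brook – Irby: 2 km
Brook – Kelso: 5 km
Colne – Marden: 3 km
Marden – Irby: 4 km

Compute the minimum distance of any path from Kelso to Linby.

Running Dijkstra from Kelso:
Kelso: 0
Neston: 1  (via Kelso)
Colne: 3  (via Kelso)
Marden: 3  (via Neston)
Garth: 4  (via Marden)
Jorvik: 4  (via Kelso)
Linby: 4  (via Marden)
Shortest route: Kelso → Neston → Marden → Linby = 4 km.

4 km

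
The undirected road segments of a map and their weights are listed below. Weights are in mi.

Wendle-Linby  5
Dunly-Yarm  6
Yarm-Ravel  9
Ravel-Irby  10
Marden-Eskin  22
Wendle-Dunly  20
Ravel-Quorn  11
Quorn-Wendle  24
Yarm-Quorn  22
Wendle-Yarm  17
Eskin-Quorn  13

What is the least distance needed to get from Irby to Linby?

Settle nodes by increasing distance from Irby:
Irby: 0
Ravel: 10  (via Irby)
Yarm: 19  (via Ravel)
Quorn: 21  (via Ravel)
Dunly: 25  (via Yarm)
Eskin: 34  (via Quorn)
Wendle: 36  (via Yarm)
Linby: 41  (via Wendle)
Shortest route: Irby–Ravel–Yarm–Wendle–Linby = 41 mi.

41 mi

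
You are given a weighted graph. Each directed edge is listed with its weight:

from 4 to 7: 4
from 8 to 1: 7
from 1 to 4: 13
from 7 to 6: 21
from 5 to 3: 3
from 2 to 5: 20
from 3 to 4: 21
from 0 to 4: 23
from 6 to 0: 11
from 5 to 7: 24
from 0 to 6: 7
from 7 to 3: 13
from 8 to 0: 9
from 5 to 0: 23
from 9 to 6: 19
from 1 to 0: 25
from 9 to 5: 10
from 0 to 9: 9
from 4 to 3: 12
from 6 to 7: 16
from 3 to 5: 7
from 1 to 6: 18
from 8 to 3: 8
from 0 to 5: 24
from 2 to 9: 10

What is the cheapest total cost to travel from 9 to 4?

34

Shortest distances from 9:
9: 0
5: 10  (via 9)
3: 13  (via 5)
6: 19  (via 9)
0: 30  (via 6)
4: 34  (via 3)
Shortest route: 9 → 5 → 3 → 4 = 34.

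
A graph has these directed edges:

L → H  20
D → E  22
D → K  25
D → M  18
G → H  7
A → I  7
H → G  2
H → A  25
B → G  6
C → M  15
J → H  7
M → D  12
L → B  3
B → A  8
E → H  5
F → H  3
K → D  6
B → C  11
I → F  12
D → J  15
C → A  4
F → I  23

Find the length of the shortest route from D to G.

24

Shortest distances from D:
D: 0
J: 15  (via D)
M: 18  (via D)
E: 22  (via D)
H: 22  (via J)
G: 24  (via H)
Shortest route: D–J–H–G = 24.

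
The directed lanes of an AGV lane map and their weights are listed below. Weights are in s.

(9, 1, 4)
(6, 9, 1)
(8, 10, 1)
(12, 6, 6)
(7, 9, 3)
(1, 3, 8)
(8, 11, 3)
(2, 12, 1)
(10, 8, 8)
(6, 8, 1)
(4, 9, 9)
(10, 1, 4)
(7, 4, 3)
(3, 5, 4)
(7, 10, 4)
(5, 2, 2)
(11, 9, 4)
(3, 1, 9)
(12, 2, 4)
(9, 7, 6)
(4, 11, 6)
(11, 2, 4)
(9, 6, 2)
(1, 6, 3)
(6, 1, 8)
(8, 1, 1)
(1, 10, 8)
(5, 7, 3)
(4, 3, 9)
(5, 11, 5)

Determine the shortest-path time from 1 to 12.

12 s

Compare a few routes:
1 - 10 - 8 - 11 - 2 - 12: 8+8+3+4+1 = 24
1 - 3 - 5 - 2 - 12: 8+4+2+1 = 15
1 - 6 - 8 - 11 - 2 - 12: 3+1+3+4+1 = 12
1 - 3 - 5 - 11 - 2 - 12: 8+4+5+4+1 = 22
Cheapest is 1 - 6 - 8 - 11 - 2 - 12 at 12 s.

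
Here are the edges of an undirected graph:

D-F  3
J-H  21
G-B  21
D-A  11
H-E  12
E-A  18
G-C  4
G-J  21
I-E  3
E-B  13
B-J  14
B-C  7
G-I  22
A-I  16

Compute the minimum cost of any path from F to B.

45

Compare a few routes:
F - D - A - E - B: 3+11+18+13 = 45
F - D - A - I - E - B: 3+11+16+3+13 = 46
The minimum is 45 via F - D - A - E - B.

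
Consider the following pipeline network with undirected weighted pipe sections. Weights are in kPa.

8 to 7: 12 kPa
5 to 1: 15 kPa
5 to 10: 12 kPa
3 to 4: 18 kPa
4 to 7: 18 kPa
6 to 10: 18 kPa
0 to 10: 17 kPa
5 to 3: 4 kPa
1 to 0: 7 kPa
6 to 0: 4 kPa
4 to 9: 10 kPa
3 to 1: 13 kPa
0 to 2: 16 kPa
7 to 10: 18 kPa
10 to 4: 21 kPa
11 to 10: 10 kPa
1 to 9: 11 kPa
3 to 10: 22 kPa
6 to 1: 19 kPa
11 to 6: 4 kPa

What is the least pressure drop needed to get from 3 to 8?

46 kPa

Enumerating some paths:
3 → 4 → 7 → 8: 18+18+12 = 48
3 → 5 → 10 → 7 → 8: 4+12+18+12 = 46
3 → 10 → 7 → 8: 22+18+12 = 52
The minimum is 46 kPa via 3 → 5 → 10 → 7 → 8.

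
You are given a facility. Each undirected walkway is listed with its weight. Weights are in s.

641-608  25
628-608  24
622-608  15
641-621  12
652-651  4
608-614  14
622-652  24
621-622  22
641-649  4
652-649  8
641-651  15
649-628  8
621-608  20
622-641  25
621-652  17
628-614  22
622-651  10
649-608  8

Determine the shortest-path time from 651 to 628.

20 s

Compare a few routes:
651 - 641 - 649 - 628: 15+4+8 = 27
651 - 622 - 608 - 649 - 628: 10+15+8+8 = 41
651 - 652 - 649 - 628: 4+8+8 = 20
The minimum is 20 s via 651 - 652 - 649 - 628.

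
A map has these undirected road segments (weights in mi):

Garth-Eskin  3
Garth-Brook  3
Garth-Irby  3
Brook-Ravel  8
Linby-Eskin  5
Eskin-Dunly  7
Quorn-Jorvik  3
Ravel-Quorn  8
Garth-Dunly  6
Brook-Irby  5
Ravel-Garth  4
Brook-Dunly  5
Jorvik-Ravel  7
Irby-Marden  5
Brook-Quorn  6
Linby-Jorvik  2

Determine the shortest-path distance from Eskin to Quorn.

Candidate routes:
Eskin → Garth → Irby → Brook → Quorn: 3+3+5+6 = 17
Eskin → Garth → Ravel → Quorn: 3+4+8 = 15
Eskin → Linby → Jorvik → Quorn: 5+2+3 = 10
Eskin → Garth → Brook → Quorn: 3+3+6 = 12
Cheapest is Eskin → Linby → Jorvik → Quorn at 10 mi.

10 mi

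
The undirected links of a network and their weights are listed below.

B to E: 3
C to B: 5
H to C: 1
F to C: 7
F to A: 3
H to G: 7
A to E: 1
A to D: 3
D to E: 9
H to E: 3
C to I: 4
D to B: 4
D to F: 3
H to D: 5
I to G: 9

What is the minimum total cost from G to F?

Settle nodes by increasing distance from G:
G: 0
H: 7  (via G)
C: 8  (via H)
I: 9  (via G)
E: 10  (via H)
A: 11  (via E)
D: 12  (via H)
B: 13  (via C)
F: 14  (via A)
Shortest route: G → H → E → A → F = 14.

14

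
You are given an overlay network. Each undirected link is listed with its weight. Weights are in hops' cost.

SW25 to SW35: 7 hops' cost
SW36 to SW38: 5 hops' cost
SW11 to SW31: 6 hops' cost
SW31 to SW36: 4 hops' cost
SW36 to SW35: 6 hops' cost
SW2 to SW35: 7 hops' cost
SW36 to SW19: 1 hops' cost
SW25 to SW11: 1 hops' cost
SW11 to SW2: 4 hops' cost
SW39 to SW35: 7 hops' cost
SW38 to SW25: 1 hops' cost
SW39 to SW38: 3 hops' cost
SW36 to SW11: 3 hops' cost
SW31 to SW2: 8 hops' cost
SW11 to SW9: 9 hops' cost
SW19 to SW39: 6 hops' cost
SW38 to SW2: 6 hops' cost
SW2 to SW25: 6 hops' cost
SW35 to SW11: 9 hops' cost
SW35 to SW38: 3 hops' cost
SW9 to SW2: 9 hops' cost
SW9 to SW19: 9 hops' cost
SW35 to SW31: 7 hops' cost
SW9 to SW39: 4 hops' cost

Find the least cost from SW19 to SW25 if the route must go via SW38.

Best SW19 to SW38: SW19–SW36–SW38 costing 6
Best SW38 to SW25: SW38–SW25 costing 1
Total via SW38: 6 + 1 = 7 hops' cost.

7 hops' cost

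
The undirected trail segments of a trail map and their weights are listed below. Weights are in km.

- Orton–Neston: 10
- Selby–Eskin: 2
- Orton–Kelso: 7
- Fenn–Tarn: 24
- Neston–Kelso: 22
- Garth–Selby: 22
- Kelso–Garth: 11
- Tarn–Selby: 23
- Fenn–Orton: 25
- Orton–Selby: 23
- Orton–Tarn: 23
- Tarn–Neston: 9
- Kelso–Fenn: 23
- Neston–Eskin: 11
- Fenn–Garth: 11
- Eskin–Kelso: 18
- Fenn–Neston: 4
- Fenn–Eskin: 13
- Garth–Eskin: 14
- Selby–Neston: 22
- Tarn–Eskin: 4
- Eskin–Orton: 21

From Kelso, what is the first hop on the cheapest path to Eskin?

Eskin

Enumerating some paths:
Kelso → Garth → Eskin: 11+14 = 25
Kelso → Eskin: 18 = 18
Cheapest is Kelso → Eskin at 18 km.
So from Kelso the first move is to Eskin.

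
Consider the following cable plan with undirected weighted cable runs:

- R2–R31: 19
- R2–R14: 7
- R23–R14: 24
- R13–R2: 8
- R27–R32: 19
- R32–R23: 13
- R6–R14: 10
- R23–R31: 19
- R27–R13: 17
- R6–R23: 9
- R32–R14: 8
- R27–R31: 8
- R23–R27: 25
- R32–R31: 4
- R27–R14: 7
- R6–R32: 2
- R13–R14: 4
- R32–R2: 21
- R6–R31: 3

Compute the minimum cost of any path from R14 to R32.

8

Enumerating some paths:
R14 → R6 → R32: 10+2 = 12
R14 → R32: 8 = 8
Cheapest is R14 → R32 at 8.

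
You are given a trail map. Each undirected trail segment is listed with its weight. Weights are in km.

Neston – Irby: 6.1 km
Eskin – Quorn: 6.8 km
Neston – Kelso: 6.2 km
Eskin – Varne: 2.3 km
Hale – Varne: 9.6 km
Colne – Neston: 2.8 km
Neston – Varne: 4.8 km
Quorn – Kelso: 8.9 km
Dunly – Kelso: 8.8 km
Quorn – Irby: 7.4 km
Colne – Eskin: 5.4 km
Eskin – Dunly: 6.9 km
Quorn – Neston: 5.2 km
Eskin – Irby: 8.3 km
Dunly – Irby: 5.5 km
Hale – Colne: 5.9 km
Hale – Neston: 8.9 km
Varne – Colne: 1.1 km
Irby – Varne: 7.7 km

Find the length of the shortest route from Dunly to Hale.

Settle nodes by increasing distance from Dunly:
Dunly: 0
Irby: 5.5  (via Dunly)
Eskin: 6.9  (via Dunly)
Kelso: 8.8  (via Dunly)
Varne: 9.2  (via Eskin)
Colne: 10.3  (via Varne)
Neston: 11.6  (via Irby)
Quorn: 12.9  (via Irby)
Hale: 16.2  (via Colne)
Shortest route: Dunly → Eskin → Varne → Colne → Hale = 16.2 km.

16.2 km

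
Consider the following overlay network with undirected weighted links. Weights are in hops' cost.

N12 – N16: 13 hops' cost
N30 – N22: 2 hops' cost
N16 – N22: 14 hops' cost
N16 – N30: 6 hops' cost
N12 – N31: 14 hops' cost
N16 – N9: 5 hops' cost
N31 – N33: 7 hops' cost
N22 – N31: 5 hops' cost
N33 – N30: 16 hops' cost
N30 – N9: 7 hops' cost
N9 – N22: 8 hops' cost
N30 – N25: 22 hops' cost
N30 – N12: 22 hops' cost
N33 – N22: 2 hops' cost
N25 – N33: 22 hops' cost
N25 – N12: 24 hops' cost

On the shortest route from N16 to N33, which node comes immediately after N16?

N30

Enumerating some paths:
N16–N22–N33: 14+2 = 16
N16–N9–N22–N33: 5+8+2 = 15
N16–N30–N22–N33: 6+2+2 = 10
The minimum is 10 hops' cost via N16–N30–N22–N33.
So from N16 the first move is to N30.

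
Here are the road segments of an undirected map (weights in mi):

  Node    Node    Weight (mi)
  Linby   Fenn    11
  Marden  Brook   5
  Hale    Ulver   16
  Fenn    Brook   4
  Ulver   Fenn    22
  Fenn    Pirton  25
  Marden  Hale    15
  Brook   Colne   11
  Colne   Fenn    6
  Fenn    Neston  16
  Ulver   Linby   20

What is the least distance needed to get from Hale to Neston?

Running Dijkstra from Hale:
Hale: 0
Marden: 15  (via Hale)
Ulver: 16  (via Hale)
Brook: 20  (via Marden)
Fenn: 24  (via Brook)
Colne: 30  (via Fenn)
Linby: 35  (via Fenn)
Neston: 40  (via Fenn)
Shortest route: Hale → Marden → Brook → Fenn → Neston = 40 mi.

40 mi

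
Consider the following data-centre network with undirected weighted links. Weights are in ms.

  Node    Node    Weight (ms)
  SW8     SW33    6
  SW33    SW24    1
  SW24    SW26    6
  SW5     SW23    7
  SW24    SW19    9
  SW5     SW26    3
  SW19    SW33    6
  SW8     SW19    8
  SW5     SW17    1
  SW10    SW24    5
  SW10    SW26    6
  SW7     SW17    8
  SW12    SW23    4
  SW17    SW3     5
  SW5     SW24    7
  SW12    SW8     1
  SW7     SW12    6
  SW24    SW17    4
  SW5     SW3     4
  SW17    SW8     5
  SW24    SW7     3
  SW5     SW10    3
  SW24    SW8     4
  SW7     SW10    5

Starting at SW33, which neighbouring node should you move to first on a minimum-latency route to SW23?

SW24

Enumerating some paths:
SW33 → SW24 → SW17 → SW5 → SW23: 1+4+1+7 = 13
SW33 → SW24 → SW7 → SW12 → SW23: 1+3+6+4 = 14
SW33 → SW24 → SW8 → SW12 → SW23: 1+4+1+4 = 10
SW33 → SW8 → SW12 → SW23: 6+1+4 = 11
The minimum is 10 ms via SW33 → SW24 → SW8 → SW12 → SW23.
So from SW33 the first move is to SW24.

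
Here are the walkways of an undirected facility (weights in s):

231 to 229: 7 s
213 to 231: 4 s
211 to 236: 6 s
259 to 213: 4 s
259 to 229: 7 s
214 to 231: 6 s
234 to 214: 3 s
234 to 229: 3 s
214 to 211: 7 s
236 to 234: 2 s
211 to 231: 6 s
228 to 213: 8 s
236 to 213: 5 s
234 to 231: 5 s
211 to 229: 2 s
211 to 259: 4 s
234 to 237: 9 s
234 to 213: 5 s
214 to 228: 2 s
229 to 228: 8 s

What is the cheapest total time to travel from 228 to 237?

14 s

Shortest distances from 228:
228: 0
214: 2  (via 228)
234: 5  (via 214)
236: 7  (via 234)
231: 8  (via 214)
213: 8  (via 228)
229: 8  (via 228)
211: 9  (via 214)
259: 12  (via 213)
237: 14  (via 234)
Shortest route: 228 → 214 → 234 → 237 = 14 s.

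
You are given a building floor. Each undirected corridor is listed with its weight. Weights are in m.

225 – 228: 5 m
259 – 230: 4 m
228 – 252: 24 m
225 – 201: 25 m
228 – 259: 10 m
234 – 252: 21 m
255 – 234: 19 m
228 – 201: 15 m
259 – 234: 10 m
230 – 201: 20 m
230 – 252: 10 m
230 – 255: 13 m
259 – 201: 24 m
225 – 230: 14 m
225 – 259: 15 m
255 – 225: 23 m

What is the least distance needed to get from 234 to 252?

Shortest distances from 234:
234: 0
259: 10  (via 234)
230: 14  (via 259)
255: 19  (via 234)
228: 20  (via 259)
252: 21  (via 234)
Shortest route: 234 → 252 = 21 m.

21 m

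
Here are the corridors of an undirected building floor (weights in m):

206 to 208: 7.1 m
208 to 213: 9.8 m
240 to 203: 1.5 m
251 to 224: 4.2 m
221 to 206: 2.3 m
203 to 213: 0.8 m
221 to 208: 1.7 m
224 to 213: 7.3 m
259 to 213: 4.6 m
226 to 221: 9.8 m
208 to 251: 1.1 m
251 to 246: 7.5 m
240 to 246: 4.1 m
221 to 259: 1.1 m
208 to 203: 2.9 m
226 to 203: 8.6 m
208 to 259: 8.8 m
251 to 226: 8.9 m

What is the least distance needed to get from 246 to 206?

12.5 m

Shortest distances from 246:
246: 0
240: 4.1  (via 246)
203: 5.6  (via 240)
213: 6.4  (via 203)
251: 7.5  (via 246)
208: 8.5  (via 203)
221: 10.2  (via 208)
259: 11  (via 213)
224: 11.7  (via 251)
206: 12.5  (via 221)
Shortest route: 246 → 240 → 203 → 208 → 221 → 206 = 12.5 m.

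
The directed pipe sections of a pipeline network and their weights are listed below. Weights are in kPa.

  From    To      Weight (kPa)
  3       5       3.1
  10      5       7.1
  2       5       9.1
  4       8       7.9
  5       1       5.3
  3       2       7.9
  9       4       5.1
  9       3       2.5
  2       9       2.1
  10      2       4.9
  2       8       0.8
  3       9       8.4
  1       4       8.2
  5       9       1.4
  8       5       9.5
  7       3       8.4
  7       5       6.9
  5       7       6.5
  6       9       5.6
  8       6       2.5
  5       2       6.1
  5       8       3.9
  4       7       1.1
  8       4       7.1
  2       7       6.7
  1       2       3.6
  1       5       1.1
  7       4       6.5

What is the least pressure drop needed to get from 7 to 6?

13.3 kPa

Compare a few routes:
7 → 5 → 8 → 6: 6.9+3.9+2.5 = 13.3
7 → 5 → 2 → 8 → 6: 6.9+6.1+0.8+2.5 = 16.3
Cheapest is 7 → 5 → 8 → 6 at 13.3 kPa.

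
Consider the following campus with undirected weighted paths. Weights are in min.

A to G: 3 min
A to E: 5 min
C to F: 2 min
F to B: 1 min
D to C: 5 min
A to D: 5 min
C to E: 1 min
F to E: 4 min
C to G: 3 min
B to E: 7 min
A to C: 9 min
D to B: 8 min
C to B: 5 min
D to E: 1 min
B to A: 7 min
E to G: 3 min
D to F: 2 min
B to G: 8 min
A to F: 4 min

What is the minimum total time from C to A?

Shortest distances from C:
C: 0
E: 1  (via C)
D: 2  (via E)
F: 2  (via C)
B: 3  (via F)
G: 3  (via C)
A: 6  (via E)
Shortest route: C → E → A = 6 min.

6 min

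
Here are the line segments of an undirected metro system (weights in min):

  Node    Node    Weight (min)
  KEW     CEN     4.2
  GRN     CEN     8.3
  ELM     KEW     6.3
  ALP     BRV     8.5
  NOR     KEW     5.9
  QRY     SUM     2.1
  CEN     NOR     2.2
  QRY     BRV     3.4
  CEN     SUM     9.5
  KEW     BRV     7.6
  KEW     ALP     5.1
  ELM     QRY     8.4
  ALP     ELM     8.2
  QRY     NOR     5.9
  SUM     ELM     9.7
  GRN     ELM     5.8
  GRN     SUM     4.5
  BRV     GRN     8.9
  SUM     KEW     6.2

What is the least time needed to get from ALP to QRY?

Shortest distances from ALP:
ALP: 0
KEW: 5.1  (via ALP)
ELM: 8.2  (via ALP)
BRV: 8.5  (via ALP)
CEN: 9.3  (via KEW)
NOR: 11  (via KEW)
SUM: 11.3  (via KEW)
QRY: 11.9  (via BRV)
Shortest route: ALP → BRV → QRY = 11.9 min.

11.9 min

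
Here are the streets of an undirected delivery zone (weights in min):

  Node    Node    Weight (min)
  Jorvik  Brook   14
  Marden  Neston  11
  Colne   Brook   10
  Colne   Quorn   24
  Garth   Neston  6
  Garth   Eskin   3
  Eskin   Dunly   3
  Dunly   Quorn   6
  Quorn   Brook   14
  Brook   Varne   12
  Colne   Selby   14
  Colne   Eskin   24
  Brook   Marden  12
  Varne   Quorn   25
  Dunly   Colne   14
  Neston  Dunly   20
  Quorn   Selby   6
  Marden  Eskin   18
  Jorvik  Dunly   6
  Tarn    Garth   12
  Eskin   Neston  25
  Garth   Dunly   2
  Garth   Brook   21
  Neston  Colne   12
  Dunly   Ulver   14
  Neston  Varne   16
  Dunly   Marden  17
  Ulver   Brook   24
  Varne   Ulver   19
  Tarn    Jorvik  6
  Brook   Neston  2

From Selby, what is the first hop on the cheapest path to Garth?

Candidate routes:
Selby–Quorn–Dunly–Eskin–Garth: 6+6+3+3 = 18
Selby–Quorn–Dunly–Garth: 6+6+2 = 14
Selby–Quorn–Brook–Neston–Garth: 6+14+2+6 = 28
Cheapest is Selby–Quorn–Dunly–Garth at 14 min.
So from Selby the first move is to Quorn.

Quorn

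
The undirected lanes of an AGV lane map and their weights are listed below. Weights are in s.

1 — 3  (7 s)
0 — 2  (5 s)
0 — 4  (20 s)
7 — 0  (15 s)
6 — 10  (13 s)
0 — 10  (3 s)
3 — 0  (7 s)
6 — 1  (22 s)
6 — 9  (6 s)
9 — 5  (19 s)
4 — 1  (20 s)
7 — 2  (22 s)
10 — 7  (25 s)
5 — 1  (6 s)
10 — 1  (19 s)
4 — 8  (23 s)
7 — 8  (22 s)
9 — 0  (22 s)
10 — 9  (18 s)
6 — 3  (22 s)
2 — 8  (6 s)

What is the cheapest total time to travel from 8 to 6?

27 s

Candidate routes:
8 - 2 - 0 - 10 - 6: 6+5+3+13 = 27
8 - 2 - 0 - 9 - 6: 6+5+22+6 = 39
8 - 2 - 0 - 10 - 9 - 6: 6+5+3+18+6 = 38
The minimum is 27 s via 8 - 2 - 0 - 10 - 6.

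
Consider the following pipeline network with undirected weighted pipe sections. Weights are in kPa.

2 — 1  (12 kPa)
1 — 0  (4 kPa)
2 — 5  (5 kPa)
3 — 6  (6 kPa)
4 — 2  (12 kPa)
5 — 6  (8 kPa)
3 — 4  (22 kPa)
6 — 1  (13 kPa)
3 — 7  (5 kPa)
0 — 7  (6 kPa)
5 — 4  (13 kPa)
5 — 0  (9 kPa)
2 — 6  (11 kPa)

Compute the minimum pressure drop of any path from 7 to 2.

20 kPa

Shortest distances from 7:
7: 0
3: 5  (via 7)
0: 6  (via 7)
1: 10  (via 0)
6: 11  (via 3)
5: 15  (via 0)
2: 20  (via 5)
Shortest route: 7–0–5–2 = 20 kPa.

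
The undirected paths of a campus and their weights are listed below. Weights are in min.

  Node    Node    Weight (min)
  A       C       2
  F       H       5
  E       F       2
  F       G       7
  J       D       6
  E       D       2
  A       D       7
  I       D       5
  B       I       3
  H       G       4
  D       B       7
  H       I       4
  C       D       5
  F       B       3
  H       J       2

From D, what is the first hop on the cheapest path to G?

Candidate routes:
D–E–F–G: 2+2+7 = 11
D–J–H–G: 6+2+4 = 12
D–E–F–H–G: 2+2+5+4 = 13
The minimum is 11 min via D–E–F–G.
So from D the first move is to E.

E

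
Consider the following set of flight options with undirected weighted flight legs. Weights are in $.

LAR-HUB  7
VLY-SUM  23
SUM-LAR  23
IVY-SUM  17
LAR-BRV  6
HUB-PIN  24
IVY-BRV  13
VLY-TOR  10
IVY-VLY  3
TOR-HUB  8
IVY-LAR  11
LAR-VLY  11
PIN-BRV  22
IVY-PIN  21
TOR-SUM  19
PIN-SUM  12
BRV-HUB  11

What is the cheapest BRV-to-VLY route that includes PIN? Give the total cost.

Shortest BRV→PIN: BRV–PIN = 22
Best PIN to VLY: PIN–IVY–VLY costing 24
Total via PIN: 22 + 24 = $46.

$46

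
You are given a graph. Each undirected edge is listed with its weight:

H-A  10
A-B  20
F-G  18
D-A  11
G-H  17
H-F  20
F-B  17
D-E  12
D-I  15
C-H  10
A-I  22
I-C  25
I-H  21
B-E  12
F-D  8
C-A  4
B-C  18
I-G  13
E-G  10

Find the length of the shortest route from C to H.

10

Candidate routes:
C → H: 10 = 10
C → A → H: 4+10 = 14
The minimum is 10 via C → H.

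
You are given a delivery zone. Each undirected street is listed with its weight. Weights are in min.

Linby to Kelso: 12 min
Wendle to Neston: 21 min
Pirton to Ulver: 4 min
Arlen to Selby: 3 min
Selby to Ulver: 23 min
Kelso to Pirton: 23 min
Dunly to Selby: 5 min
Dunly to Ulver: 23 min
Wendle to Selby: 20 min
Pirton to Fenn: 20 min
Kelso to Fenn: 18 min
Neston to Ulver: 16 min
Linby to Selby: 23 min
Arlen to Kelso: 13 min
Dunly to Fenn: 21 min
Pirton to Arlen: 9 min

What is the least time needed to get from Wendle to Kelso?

Enumerating some paths:
Wendle - Selby - Linby - Kelso: 20+23+12 = 55
Wendle - Selby - Arlen - Kelso: 20+3+13 = 36
Cheapest is Wendle - Selby - Arlen - Kelso at 36 min.

36 min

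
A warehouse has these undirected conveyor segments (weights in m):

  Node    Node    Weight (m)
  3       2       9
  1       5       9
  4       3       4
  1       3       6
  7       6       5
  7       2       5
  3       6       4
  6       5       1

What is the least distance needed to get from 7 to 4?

13 m

Running Dijkstra from 7:
7: 0
2: 5  (via 7)
6: 5  (via 7)
5: 6  (via 6)
3: 9  (via 6)
4: 13  (via 3)
Shortest route: 7–6–3–4 = 13 m.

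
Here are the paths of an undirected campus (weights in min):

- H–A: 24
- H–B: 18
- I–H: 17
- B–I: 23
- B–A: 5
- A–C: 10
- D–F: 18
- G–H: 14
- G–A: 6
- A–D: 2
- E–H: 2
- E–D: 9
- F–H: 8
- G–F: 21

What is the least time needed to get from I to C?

38 min

Compare a few routes:
I–B–A–C: 23+5+10 = 38
I–H–G–A–C: 17+14+6+10 = 47
I–H–E–D–A–C: 17+2+9+2+10 = 40
Cheapest is I–B–A–C at 38 min.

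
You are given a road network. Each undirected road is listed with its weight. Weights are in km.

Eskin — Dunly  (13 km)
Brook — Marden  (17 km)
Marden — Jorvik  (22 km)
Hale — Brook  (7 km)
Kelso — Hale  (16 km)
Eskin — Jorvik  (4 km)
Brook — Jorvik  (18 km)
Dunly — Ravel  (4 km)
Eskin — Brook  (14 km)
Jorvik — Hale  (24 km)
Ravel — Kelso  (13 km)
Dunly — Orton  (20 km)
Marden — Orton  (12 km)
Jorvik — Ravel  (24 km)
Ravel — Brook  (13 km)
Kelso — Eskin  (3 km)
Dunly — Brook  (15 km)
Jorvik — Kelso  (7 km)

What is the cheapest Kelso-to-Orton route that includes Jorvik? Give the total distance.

Shortest Kelso→Jorvik: Kelso → Jorvik = 7
Shortest Jorvik→Orton: Jorvik → Marden → Orton = 34
Total via Jorvik: 7 + 34 = 41 km.

41 km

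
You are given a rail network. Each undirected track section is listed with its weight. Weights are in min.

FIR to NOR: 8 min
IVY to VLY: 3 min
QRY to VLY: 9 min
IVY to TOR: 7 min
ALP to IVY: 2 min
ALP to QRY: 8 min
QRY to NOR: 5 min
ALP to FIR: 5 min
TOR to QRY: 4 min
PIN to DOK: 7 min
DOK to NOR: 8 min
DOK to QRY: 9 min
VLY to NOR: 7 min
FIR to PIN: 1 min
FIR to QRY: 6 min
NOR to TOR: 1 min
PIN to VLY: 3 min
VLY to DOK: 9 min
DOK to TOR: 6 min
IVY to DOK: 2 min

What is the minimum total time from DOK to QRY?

Compare a few routes:
DOK → TOR → QRY: 6+4 = 10
DOK → QRY: 9 = 9
The minimum is 9 min via DOK → QRY.

9 min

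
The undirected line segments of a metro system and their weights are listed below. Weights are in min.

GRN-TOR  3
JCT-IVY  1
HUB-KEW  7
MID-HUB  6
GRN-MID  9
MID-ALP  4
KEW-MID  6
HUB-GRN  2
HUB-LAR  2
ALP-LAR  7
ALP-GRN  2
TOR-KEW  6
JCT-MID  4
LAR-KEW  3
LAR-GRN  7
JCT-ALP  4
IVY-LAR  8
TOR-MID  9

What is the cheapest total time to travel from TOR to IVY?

Compare a few routes:
TOR - GRN - ALP - MID - JCT - IVY: 3+2+4+4+1 = 14
TOR - GRN - ALP - JCT - IVY: 3+2+4+1 = 10
TOR - MID - JCT - IVY: 9+4+1 = 14
TOR - GRN - HUB - LAR - IVY: 3+2+2+8 = 15
The minimum is 10 min via TOR - GRN - ALP - JCT - IVY.

10 min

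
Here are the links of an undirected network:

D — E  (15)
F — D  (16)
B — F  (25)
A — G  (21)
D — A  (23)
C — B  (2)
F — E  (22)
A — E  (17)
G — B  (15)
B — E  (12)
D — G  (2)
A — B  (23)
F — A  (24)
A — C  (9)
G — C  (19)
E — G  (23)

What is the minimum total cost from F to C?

27

Candidate routes:
F - B - C: 25+2 = 27
F - A - C: 24+9 = 33
F - D - G - B - C: 16+2+15+2 = 35
The minimum is 27 via F - B - C.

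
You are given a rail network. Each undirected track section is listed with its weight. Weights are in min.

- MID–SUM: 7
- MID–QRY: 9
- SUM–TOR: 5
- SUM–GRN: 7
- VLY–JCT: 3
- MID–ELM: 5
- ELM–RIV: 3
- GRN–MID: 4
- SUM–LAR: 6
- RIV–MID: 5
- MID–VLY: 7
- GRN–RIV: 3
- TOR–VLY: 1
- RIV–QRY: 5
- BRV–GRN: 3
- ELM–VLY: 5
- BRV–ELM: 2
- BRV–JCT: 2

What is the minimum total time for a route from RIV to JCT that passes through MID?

14 min

Shortest RIV→MID: RIV → MID = 5
Best MID to JCT: MID → GRN → BRV → JCT costing 9
Total via MID: 5 + 9 = 14 min.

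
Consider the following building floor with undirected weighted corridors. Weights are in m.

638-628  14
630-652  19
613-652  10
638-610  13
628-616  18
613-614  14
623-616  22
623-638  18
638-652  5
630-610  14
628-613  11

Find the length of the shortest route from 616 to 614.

43 m

Shortest distances from 616:
616: 0
628: 18  (via 616)
623: 22  (via 616)
613: 29  (via 628)
638: 32  (via 628)
652: 37  (via 638)
614: 43  (via 613)
Shortest route: 616 → 628 → 613 → 614 = 43 m.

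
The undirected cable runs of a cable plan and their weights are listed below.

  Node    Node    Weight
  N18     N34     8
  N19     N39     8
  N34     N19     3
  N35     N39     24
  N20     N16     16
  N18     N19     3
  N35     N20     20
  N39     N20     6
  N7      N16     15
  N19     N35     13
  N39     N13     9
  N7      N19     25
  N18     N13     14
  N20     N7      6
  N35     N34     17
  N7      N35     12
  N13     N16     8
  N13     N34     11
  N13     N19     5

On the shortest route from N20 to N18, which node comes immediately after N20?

Candidate routes:
N20–N39–N13–N19–N18: 6+9+5+3 = 23
N20–N39–N19–N18: 6+8+3 = 17
Cheapest is N20–N39–N19–N18 at 17.
So from N20 the first move is to N39.

N39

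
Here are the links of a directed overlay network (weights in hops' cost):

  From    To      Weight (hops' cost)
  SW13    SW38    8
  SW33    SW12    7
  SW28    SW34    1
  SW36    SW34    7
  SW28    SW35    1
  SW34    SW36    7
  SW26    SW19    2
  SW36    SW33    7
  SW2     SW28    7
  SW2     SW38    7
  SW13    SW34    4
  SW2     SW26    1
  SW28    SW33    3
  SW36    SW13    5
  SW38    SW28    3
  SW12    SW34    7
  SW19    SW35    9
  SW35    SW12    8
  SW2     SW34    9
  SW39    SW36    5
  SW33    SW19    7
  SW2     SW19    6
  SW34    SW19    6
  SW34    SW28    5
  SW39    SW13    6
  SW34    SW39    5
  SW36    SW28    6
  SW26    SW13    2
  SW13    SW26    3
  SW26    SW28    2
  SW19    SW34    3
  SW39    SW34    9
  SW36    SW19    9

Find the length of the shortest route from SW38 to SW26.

18 hops' cost

Candidate routes:
SW38–SW28–SW34–SW36–SW13–SW26: 3+1+7+5+3 = 19
SW38–SW28–SW34–SW39–SW13–SW26: 3+1+5+6+3 = 18
The minimum is 18 hops' cost via SW38–SW28–SW34–SW39–SW13–SW26.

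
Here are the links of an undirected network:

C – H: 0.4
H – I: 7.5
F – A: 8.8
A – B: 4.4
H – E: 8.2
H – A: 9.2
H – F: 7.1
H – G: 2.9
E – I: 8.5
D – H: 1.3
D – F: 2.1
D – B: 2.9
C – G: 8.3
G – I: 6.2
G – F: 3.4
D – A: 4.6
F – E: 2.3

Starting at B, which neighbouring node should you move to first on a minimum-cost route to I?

Enumerating some paths:
B → D → H → I: 2.9+1.3+7.5 = 11.7
B → D → F → G → I: 2.9+2.1+3.4+6.2 = 14.6
B → D → F → E → I: 2.9+2.1+2.3+8.5 = 15.8
B → D → H → G → I: 2.9+1.3+2.9+6.2 = 13.3
The minimum is 11.7 via B → D → H → I.
So from B the first move is to D.

D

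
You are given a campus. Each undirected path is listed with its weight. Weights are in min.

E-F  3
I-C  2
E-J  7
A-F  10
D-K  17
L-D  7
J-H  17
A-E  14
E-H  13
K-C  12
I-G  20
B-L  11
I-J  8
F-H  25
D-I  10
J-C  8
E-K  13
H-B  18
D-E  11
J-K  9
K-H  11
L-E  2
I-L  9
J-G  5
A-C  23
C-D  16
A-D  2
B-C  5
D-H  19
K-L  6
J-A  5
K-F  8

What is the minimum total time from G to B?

18 min

Settle nodes by increasing distance from G:
G: 0
J: 5  (via G)
A: 10  (via J)
D: 12  (via A)
E: 12  (via J)
C: 13  (via J)
I: 13  (via J)
K: 14  (via J)
L: 14  (via E)
F: 15  (via E)
B: 18  (via C)
Shortest route: G–J–C–B = 18 min.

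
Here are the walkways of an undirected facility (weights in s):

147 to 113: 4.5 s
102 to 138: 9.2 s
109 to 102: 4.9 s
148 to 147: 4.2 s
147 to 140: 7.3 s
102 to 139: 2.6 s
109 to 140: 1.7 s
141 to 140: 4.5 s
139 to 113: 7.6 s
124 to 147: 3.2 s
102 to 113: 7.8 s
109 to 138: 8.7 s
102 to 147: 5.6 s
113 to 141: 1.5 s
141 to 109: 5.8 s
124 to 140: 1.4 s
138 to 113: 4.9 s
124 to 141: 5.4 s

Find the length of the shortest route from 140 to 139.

9.2 s

Settle nodes by increasing distance from 140:
140: 0
124: 1.4  (via 140)
109: 1.7  (via 140)
141: 4.5  (via 140)
147: 4.6  (via 124)
113: 6  (via 141)
102: 6.6  (via 109)
148: 8.8  (via 147)
139: 9.2  (via 102)
Shortest route: 140 → 109 → 102 → 139 = 9.2 s.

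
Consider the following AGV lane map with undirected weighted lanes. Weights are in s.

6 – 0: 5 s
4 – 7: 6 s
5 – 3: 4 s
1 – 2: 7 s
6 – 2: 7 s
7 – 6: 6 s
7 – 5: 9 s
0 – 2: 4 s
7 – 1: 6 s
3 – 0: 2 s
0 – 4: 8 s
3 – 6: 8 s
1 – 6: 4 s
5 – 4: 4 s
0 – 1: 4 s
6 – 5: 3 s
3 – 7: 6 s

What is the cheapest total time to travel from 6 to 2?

Shortest distances from 6:
6: 0
5: 3  (via 6)
1: 4  (via 6)
0: 5  (via 6)
7: 6  (via 6)
2: 7  (via 6)
Shortest route: 6–2 = 7 s.

7 s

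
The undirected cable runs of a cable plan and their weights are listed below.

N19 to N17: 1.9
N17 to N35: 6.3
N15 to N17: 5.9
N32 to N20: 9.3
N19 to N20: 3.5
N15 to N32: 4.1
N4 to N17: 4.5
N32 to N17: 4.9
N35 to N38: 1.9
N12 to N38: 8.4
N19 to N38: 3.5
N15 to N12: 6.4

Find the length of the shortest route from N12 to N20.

Settle nodes by increasing distance from N12:
N12: 0
N15: 6.4  (via N12)
N38: 8.4  (via N12)
N35: 10.3  (via N38)
N32: 10.5  (via N15)
N19: 11.9  (via N38)
N17: 12.3  (via N15)
N20: 15.4  (via N19)
Shortest route: N12–N38–N19–N20 = 15.4.

15.4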